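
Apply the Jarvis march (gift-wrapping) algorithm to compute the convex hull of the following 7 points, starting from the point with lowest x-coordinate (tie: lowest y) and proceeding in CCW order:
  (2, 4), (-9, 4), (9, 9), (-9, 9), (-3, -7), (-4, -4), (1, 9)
Hull (CCW) = [(-9, 4), (-3, -7), (9, 9), (-9, 9)]

Jarvis march: at each step, from the current hull vertex p, select the next vertex q as the point such that every other point lies strictly to the left of (or on) the directed line p → q. (Equivalently: for every other point r, the cross product (q − p) × (r − p) ≥ 0.)
Starting point (lowest x, tie lowest y): (-9, 4). Wrap until returning to start. Resulting hull: (-9, 4), (-3, -7), (9, 9), (-9, 9).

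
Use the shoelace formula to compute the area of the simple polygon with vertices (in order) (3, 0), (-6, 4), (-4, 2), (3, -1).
Area = 17/2

Shoelace formula: Area = (1/2) |Σ_i (x_i · y_{i+1} − x_{i+1} · y_i)| (indices mod n). Compute each cross term:
  (3)(4) − (-6)(0) = 12
  (-6)(2) − (-4)(4) = 4
  (-4)(-1) − (3)(2) = -2
  (3)(0) − (3)(-1) = 3
Sum = 17, so (signed) Area = 17/2 = 17/2, |Area| = 17/2.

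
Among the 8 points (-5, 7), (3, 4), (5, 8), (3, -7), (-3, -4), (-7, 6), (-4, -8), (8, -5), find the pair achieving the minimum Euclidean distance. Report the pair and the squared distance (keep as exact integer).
Pair = ((-5, 7), (-7, 6)); squared distance = 5

Compute all C(8, 2) = 28 pairwise squared distances (x_i − x_j)² + (y_i − y_j)². The minimum is 5, attained by the pair ((-5, 7), (-7, 6)).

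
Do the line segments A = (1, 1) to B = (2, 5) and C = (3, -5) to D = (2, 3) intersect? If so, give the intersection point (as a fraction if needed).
No (intersection of containing lines falls outside at least one segment)

Parametrize and solve: t = 5/6, s = 7/6. At least one of these is outside [0, 1], so the segments do not intersect.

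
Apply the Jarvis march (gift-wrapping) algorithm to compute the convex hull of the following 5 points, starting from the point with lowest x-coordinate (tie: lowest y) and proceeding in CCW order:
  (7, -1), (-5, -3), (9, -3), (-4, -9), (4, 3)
Hull (CCW) = [(-5, -3), (-4, -9), (9, -3), (4, 3)]

Jarvis march: at each step, from the current hull vertex p, select the next vertex q as the point such that every other point lies strictly to the left of (or on) the directed line p → q. (Equivalently: for every other point r, the cross product (q − p) × (r − p) ≥ 0.)
Starting point (lowest x, tie lowest y): (-5, -3). Wrap until returning to start. Resulting hull: (-5, -3), (-4, -9), (9, -3), (4, 3).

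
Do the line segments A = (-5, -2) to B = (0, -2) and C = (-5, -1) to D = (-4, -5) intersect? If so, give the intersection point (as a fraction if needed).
Yes; intersection at (-19/4, -2) (t = 1/20 on AB, s = 1/4 on CD)

Parametrize AB as A + t(B − A) = (-5 + 5 t, -2 + 0 t) and CD as C + s(D − C) = (-5 + 1 s, -1 + -4 s). Solve the linear system for (t, s). Determinant = 20 ≠ 0, so a unique intersection of the containing lines exists. Solution: t = 1/20, s = 1/4 — both in [0, 1], so the segments cross. Intersection point: (-19/4, -2).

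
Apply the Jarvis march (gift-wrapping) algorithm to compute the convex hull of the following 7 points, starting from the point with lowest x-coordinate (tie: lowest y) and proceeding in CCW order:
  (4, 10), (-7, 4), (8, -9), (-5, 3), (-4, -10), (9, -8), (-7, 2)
Hull (CCW) = [(-7, 2), (-4, -10), (8, -9), (9, -8), (4, 10), (-7, 4)]

Jarvis march: at each step, from the current hull vertex p, select the next vertex q as the point such that every other point lies strictly to the left of (or on) the directed line p → q. (Equivalently: for every other point r, the cross product (q − p) × (r − p) ≥ 0.)
Starting point (lowest x, tie lowest y): (-7, 2). Wrap until returning to start. Resulting hull: (-7, 2), (-4, -10), (8, -9), (9, -8), (4, 10), (-7, 4).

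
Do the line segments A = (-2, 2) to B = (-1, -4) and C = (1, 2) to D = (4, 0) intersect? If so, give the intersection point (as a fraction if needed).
No (intersection of containing lines falls outside at least one segment)

Parametrize and solve: t = -3/8, s = -9/8. At least one of these is outside [0, 1], so the segments do not intersect.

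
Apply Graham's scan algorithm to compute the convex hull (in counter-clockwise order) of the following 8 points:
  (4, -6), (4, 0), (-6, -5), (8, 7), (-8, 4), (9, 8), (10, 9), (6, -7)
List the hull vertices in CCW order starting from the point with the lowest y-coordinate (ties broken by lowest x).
Hull (CCW) = [(6, -7), (10, 9), (-8, 4), (-6, -5)]

Graham scan procedure:
  1. Find the pivot p₀ = point with lowest y (tie → lowest x): (6, -7).
  2. Sort the remaining points by polar angle around p₀.
  3. Walk through sorted points, maintaining a stack; pop the top while the last three entries make a non-left turn (cross product ≤ 0).
  4. Final stack is the convex hull in CCW order: (6, -7), (10, 9), (-8, 4), (-6, -5).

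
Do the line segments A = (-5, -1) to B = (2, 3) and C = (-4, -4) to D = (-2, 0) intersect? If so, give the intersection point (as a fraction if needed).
No (intersection of containing lines falls outside at least one segment)

Parametrize and solve: t = 1/2, s = 5/4. At least one of these is outside [0, 1], so the segments do not intersect.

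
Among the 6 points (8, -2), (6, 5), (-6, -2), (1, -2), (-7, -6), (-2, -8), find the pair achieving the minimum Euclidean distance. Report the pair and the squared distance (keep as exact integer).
Pair = ((-6, -2), (-7, -6)); squared distance = 17

Compute all C(6, 2) = 15 pairwise squared distances (x_i − x_j)² + (y_i − y_j)². The minimum is 17, attained by the pair ((-6, -2), (-7, -6)).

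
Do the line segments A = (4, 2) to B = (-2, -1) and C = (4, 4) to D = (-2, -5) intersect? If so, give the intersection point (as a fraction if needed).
Yes; intersection at (2, 1) (t = 1/3 on AB, s = 1/3 on CD)

Parametrize AB as A + t(B − A) = (4 + -6 t, 2 + -3 t) and CD as C + s(D − C) = (4 + -6 s, 4 + -9 s). Solve the linear system for (t, s). Determinant = -36 ≠ 0, so a unique intersection of the containing lines exists. Solution: t = 1/3, s = 1/3 — both in [0, 1], so the segments cross. Intersection point: (2, 1).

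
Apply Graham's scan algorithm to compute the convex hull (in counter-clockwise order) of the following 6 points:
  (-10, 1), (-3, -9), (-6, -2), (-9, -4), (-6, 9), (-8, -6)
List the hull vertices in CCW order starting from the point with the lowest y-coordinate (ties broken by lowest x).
Hull (CCW) = [(-3, -9), (-6, 9), (-10, 1), (-9, -4), (-8, -6)]

Graham scan procedure:
  1. Find the pivot p₀ = point with lowest y (tie → lowest x): (-3, -9).
  2. Sort the remaining points by polar angle around p₀.
  3. Walk through sorted points, maintaining a stack; pop the top while the last three entries make a non-left turn (cross product ≤ 0).
  4. Final stack is the convex hull in CCW order: (-3, -9), (-6, 9), (-10, 1), (-9, -4), (-8, -6).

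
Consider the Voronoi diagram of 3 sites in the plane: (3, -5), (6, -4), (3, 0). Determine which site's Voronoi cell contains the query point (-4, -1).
Nearest site = (3, 0)

The Voronoi cell of site s contains exactly those query points closer to s than to any other site. Compute squared distances from q = (-4, -1) to each site:
  (3 − -4)² + (0 − -1)² = 50
  (3 − -4)² + (-5 − -1)² = 65
  (6 − -4)² + (-4 − -1)² = 109
Minimum is attained by (3, 0), so q lies in its Voronoi cell.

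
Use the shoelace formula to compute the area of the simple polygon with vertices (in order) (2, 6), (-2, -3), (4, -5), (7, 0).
Area = 105/2

Shoelace formula: Area = (1/2) |Σ_i (x_i · y_{i+1} − x_{i+1} · y_i)| (indices mod n). Compute each cross term:
  (2)(-3) − (-2)(6) = 6
  (-2)(-5) − (4)(-3) = 22
  (4)(0) − (7)(-5) = 35
  (7)(6) − (2)(0) = 42
Sum = 105, so (signed) Area = 105/2 = 105/2, |Area| = 105/2.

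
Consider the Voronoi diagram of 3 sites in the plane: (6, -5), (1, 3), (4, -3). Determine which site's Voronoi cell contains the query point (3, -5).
Nearest site = (4, -3)

The Voronoi cell of site s contains exactly those query points closer to s than to any other site. Compute squared distances from q = (3, -5) to each site:
  (4 − 3)² + (-3 − -5)² = 5
  (6 − 3)² + (-5 − -5)² = 9
  (1 − 3)² + (3 − -5)² = 68
Minimum is attained by (4, -3), so q lies in its Voronoi cell.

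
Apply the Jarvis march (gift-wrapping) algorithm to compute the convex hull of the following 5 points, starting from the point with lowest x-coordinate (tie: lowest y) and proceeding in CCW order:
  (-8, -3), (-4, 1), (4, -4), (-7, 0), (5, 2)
Hull (CCW) = [(-8, -3), (4, -4), (5, 2), (-4, 1), (-7, 0)]

Jarvis march: at each step, from the current hull vertex p, select the next vertex q as the point such that every other point lies strictly to the left of (or on) the directed line p → q. (Equivalently: for every other point r, the cross product (q − p) × (r − p) ≥ 0.)
Starting point (lowest x, tie lowest y): (-8, -3). Wrap until returning to start. Resulting hull: (-8, -3), (4, -4), (5, 2), (-4, 1), (-7, 0).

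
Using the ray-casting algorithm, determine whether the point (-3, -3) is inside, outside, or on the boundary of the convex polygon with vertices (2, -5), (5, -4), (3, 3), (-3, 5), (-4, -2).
The point (-3, -3) lies strictly outside the polygon

Cast a horizontal ray to the right from the query point and count how many polygon edges it crosses (each edge strictly once or zero times, handled with the usual half-open convention). 
Parity of crossings → even ⇒ outside.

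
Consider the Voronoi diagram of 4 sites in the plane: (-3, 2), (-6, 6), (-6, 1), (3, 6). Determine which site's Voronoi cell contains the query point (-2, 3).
Nearest site = (-3, 2)

The Voronoi cell of site s contains exactly those query points closer to s than to any other site. Compute squared distances from q = (-2, 3) to each site:
  (-3 − -2)² + (2 − 3)² = 2
  (-6 − -2)² + (1 − 3)² = 20
  (-6 − -2)² + (6 − 3)² = 25
  (3 − -2)² + (6 − 3)² = 34
Minimum is attained by (-3, 2), so q lies in its Voronoi cell.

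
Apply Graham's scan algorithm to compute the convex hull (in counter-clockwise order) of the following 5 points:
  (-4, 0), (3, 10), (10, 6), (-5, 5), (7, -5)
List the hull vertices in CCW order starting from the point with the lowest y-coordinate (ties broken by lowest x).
Hull (CCW) = [(7, -5), (10, 6), (3, 10), (-5, 5), (-4, 0)]

Graham scan procedure:
  1. Find the pivot p₀ = point with lowest y (tie → lowest x): (7, -5).
  2. Sort the remaining points by polar angle around p₀.
  3. Walk through sorted points, maintaining a stack; pop the top while the last three entries make a non-left turn (cross product ≤ 0).
  4. Final stack is the convex hull in CCW order: (7, -5), (10, 6), (3, 10), (-5, 5), (-4, 0).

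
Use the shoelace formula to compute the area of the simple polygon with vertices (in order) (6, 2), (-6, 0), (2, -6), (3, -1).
Area = 38

Shoelace formula: Area = (1/2) |Σ_i (x_i · y_{i+1} − x_{i+1} · y_i)| (indices mod n). Compute each cross term:
  (6)(0) − (-6)(2) = 12
  (-6)(-6) − (2)(0) = 36
  (2)(-1) − (3)(-6) = 16
  (3)(2) − (6)(-1) = 12
Sum = 76, so (signed) Area = 76/2 = 38, |Area| = 38.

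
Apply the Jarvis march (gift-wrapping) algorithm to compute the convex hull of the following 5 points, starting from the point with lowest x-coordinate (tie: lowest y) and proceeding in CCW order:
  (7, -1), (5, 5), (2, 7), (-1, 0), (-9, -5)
Hull (CCW) = [(-9, -5), (7, -1), (5, 5), (2, 7)]

Jarvis march: at each step, from the current hull vertex p, select the next vertex q as the point such that every other point lies strictly to the left of (or on) the directed line p → q. (Equivalently: for every other point r, the cross product (q − p) × (r − p) ≥ 0.)
Starting point (lowest x, tie lowest y): (-9, -5). Wrap until returning to start. Resulting hull: (-9, -5), (7, -1), (5, 5), (2, 7).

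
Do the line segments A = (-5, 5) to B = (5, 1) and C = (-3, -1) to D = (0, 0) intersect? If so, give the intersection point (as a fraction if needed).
No (intersection of containing lines falls outside at least one segment)

Parametrize and solve: t = 10/11, s = 26/11. At least one of these is outside [0, 1], so the segments do not intersect.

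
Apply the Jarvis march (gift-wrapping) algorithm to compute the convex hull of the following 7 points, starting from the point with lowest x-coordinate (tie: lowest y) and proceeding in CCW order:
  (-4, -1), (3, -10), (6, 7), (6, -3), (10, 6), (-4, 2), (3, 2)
Hull (CCW) = [(-4, -1), (3, -10), (10, 6), (6, 7), (-4, 2)]

Jarvis march: at each step, from the current hull vertex p, select the next vertex q as the point such that every other point lies strictly to the left of (or on) the directed line p → q. (Equivalently: for every other point r, the cross product (q − p) × (r − p) ≥ 0.)
Starting point (lowest x, tie lowest y): (-4, -1). Wrap until returning to start. Resulting hull: (-4, -1), (3, -10), (10, 6), (6, 7), (-4, 2).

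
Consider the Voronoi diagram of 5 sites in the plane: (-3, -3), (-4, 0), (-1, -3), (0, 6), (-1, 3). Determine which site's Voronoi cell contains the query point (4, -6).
Nearest site = (-1, -3)

The Voronoi cell of site s contains exactly those query points closer to s than to any other site. Compute squared distances from q = (4, -6) to each site:
  (-1 − 4)² + (-3 − -6)² = 34
  (-3 − 4)² + (-3 − -6)² = 58
  (-4 − 4)² + (0 − -6)² = 100
  (-1 − 4)² + (3 − -6)² = 106
  (0 − 4)² + (6 − -6)² = 160
Minimum is attained by (-1, -3), so q lies in its Voronoi cell.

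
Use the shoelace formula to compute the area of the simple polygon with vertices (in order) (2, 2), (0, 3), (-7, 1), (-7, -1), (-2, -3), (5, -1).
Area = 89/2

Shoelace formula: Area = (1/2) |Σ_i (x_i · y_{i+1} − x_{i+1} · y_i)| (indices mod n). Compute each cross term:
  (2)(3) − (0)(2) = 6
  (0)(1) − (-7)(3) = 21
  (-7)(-1) − (-7)(1) = 14
  (-7)(-3) − (-2)(-1) = 19
  (-2)(-1) − (5)(-3) = 17
  (5)(2) − (2)(-1) = 12
Sum = 89, so (signed) Area = 89/2 = 89/2, |Area| = 89/2.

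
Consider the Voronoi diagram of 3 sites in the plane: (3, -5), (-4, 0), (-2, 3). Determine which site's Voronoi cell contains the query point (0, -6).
Nearest site = (3, -5)

The Voronoi cell of site s contains exactly those query points closer to s than to any other site. Compute squared distances from q = (0, -6) to each site:
  (3 − 0)² + (-5 − -6)² = 10
  (-4 − 0)² + (0 − -6)² = 52
  (-2 − 0)² + (3 − -6)² = 85
Minimum is attained by (3, -5), so q lies in its Voronoi cell.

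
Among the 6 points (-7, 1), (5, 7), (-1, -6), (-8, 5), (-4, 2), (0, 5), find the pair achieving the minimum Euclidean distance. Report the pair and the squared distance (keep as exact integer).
Pair = ((-7, 1), (-4, 2)); squared distance = 10

Compute all C(6, 2) = 15 pairwise squared distances (x_i − x_j)² + (y_i − y_j)². The minimum is 10, attained by the pair ((-7, 1), (-4, 2)).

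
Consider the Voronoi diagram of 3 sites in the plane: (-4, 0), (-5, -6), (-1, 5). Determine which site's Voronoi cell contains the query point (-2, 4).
Nearest site = (-1, 5)

The Voronoi cell of site s contains exactly those query points closer to s than to any other site. Compute squared distances from q = (-2, 4) to each site:
  (-1 − -2)² + (5 − 4)² = 2
  (-4 − -2)² + (0 − 4)² = 20
  (-5 − -2)² + (-6 − 4)² = 109
Minimum is attained by (-1, 5), so q lies in its Voronoi cell.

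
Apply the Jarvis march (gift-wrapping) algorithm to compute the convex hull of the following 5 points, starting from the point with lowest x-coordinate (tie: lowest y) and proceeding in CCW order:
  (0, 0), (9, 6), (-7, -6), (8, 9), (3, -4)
Hull (CCW) = [(-7, -6), (3, -4), (9, 6), (8, 9)]

Jarvis march: at each step, from the current hull vertex p, select the next vertex q as the point such that every other point lies strictly to the left of (or on) the directed line p → q. (Equivalently: for every other point r, the cross product (q − p) × (r − p) ≥ 0.)
Starting point (lowest x, tie lowest y): (-7, -6). Wrap until returning to start. Resulting hull: (-7, -6), (3, -4), (9, 6), (8, 9).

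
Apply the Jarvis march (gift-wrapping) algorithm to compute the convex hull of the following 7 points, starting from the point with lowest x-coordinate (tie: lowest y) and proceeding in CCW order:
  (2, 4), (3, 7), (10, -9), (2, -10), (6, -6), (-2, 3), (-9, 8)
Hull (CCW) = [(-9, 8), (2, -10), (10, -9), (3, 7)]

Jarvis march: at each step, from the current hull vertex p, select the next vertex q as the point such that every other point lies strictly to the left of (or on) the directed line p → q. (Equivalently: for every other point r, the cross product (q − p) × (r − p) ≥ 0.)
Starting point (lowest x, tie lowest y): (-9, 8). Wrap until returning to start. Resulting hull: (-9, 8), (2, -10), (10, -9), (3, 7).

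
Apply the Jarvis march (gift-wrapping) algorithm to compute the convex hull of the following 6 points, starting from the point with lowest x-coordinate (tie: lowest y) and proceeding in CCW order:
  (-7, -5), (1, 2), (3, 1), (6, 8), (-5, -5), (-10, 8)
Hull (CCW) = [(-10, 8), (-7, -5), (-5, -5), (3, 1), (6, 8)]

Jarvis march: at each step, from the current hull vertex p, select the next vertex q as the point such that every other point lies strictly to the left of (or on) the directed line p → q. (Equivalently: for every other point r, the cross product (q − p) × (r − p) ≥ 0.)
Starting point (lowest x, tie lowest y): (-10, 8). Wrap until returning to start. Resulting hull: (-10, 8), (-7, -5), (-5, -5), (3, 1), (6, 8).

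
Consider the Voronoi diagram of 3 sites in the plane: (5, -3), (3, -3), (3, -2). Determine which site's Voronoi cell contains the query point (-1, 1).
Nearest site = (3, -2)

The Voronoi cell of site s contains exactly those query points closer to s than to any other site. Compute squared distances from q = (-1, 1) to each site:
  (3 − -1)² + (-2 − 1)² = 25
  (3 − -1)² + (-3 − 1)² = 32
  (5 − -1)² + (-3 − 1)² = 52
Minimum is attained by (3, -2), so q lies in its Voronoi cell.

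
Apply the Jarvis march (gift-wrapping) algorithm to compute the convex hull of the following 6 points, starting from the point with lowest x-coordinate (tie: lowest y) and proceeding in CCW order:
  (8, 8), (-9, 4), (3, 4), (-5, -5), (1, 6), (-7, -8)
Hull (CCW) = [(-9, 4), (-7, -8), (8, 8)]

Jarvis march: at each step, from the current hull vertex p, select the next vertex q as the point such that every other point lies strictly to the left of (or on) the directed line p → q. (Equivalently: for every other point r, the cross product (q − p) × (r − p) ≥ 0.)
Starting point (lowest x, tie lowest y): (-9, 4). Wrap until returning to start. Resulting hull: (-9, 4), (-7, -8), (8, 8).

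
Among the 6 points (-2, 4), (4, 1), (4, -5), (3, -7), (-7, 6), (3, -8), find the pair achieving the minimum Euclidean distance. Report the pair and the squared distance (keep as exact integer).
Pair = ((3, -7), (3, -8)); squared distance = 1

Compute all C(6, 2) = 15 pairwise squared distances (x_i − x_j)² + (y_i − y_j)². The minimum is 1, attained by the pair ((3, -7), (3, -8)).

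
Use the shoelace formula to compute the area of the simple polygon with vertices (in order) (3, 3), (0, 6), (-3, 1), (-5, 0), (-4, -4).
Area = 61/2

Shoelace formula: Area = (1/2) |Σ_i (x_i · y_{i+1} − x_{i+1} · y_i)| (indices mod n). Compute each cross term:
  (3)(6) − (0)(3) = 18
  (0)(1) − (-3)(6) = 18
  (-3)(0) − (-5)(1) = 5
  (-5)(-4) − (-4)(0) = 20
  (-4)(3) − (3)(-4) = 0
Sum = 61, so (signed) Area = 61/2 = 61/2, |Area| = 61/2.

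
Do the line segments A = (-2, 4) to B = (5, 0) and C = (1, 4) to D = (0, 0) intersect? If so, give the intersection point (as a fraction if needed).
Yes; intersection at (5/8, 5/2) (t = 3/8 on AB, s = 3/8 on CD)

Parametrize AB as A + t(B − A) = (-2 + 7 t, 4 + -4 t) and CD as C + s(D − C) = (1 + -1 s, 4 + -4 s). Solve the linear system for (t, s). Determinant = 32 ≠ 0, so a unique intersection of the containing lines exists. Solution: t = 3/8, s = 3/8 — both in [0, 1], so the segments cross. Intersection point: (5/8, 5/2).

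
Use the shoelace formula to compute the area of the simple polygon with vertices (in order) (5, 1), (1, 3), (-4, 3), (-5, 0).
Area = 39/2

Shoelace formula: Area = (1/2) |Σ_i (x_i · y_{i+1} − x_{i+1} · y_i)| (indices mod n). Compute each cross term:
  (5)(3) − (1)(1) = 14
  (1)(3) − (-4)(3) = 15
  (-4)(0) − (-5)(3) = 15
  (-5)(1) − (5)(0) = -5
Sum = 39, so (signed) Area = 39/2 = 39/2, |Area| = 39/2.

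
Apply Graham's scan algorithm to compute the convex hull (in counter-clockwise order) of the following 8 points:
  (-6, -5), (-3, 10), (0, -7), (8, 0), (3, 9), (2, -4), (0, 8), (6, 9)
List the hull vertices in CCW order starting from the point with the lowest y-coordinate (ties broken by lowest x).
Hull (CCW) = [(0, -7), (8, 0), (6, 9), (-3, 10), (-6, -5)]

Graham scan procedure:
  1. Find the pivot p₀ = point with lowest y (tie → lowest x): (0, -7).
  2. Sort the remaining points by polar angle around p₀.
  3. Walk through sorted points, maintaining a stack; pop the top while the last three entries make a non-left turn (cross product ≤ 0).
  4. Final stack is the convex hull in CCW order: (0, -7), (8, 0), (6, 9), (-3, 10), (-6, -5).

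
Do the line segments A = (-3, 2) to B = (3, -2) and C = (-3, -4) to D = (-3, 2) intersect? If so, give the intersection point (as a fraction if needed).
Yes; intersection at (-3, 2) (t = 0 on AB, s = 1 on CD)

Parametrize AB as A + t(B − A) = (-3 + 6 t, 2 + -4 t) and CD as C + s(D − C) = (-3 + 0 s, -4 + 6 s). Solve the linear system for (t, s). Determinant = -36 ≠ 0, so a unique intersection of the containing lines exists. Solution: t = 0, s = 1 — both in [0, 1], so the segments cross. Intersection point: (-3, 2).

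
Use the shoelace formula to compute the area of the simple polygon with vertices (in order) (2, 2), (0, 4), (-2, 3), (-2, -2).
Area = 13

Shoelace formula: Area = (1/2) |Σ_i (x_i · y_{i+1} − x_{i+1} · y_i)| (indices mod n). Compute each cross term:
  (2)(4) − (0)(2) = 8
  (0)(3) − (-2)(4) = 8
  (-2)(-2) − (-2)(3) = 10
  (-2)(2) − (2)(-2) = 0
Sum = 26, so (signed) Area = 26/2 = 13, |Area| = 13.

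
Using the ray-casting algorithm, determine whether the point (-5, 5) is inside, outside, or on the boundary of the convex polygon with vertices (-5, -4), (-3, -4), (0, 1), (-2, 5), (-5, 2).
The point (-5, 5) lies strictly outside the polygon

Cast a horizontal ray to the right from the query point and count how many polygon edges it crosses (each edge strictly once or zero times, handled with the usual half-open convention). 
Parity of crossings → even ⇒ outside.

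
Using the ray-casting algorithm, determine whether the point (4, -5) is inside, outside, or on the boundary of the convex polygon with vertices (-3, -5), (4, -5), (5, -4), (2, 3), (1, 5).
The point (4, -5) lies on the polygon boundary

Boundary check: the query satisfies the collinearity and bounding-box conditions for some polygon edge, so it lies exactly on the boundary.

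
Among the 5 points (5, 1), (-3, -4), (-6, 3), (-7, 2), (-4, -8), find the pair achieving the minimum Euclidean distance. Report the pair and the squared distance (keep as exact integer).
Pair = ((-6, 3), (-7, 2)); squared distance = 2

Compute all C(5, 2) = 10 pairwise squared distances (x_i − x_j)² + (y_i − y_j)². The minimum is 2, attained by the pair ((-6, 3), (-7, 2)).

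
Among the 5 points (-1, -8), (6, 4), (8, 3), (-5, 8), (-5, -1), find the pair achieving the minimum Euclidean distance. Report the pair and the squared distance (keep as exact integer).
Pair = ((6, 4), (8, 3)); squared distance = 5

Compute all C(5, 2) = 10 pairwise squared distances (x_i − x_j)² + (y_i − y_j)². The minimum is 5, attained by the pair ((6, 4), (8, 3)).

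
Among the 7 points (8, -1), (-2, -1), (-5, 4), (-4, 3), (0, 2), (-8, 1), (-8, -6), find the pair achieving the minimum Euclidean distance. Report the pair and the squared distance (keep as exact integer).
Pair = ((-5, 4), (-4, 3)); squared distance = 2

Compute all C(7, 2) = 21 pairwise squared distances (x_i − x_j)² + (y_i − y_j)². The minimum is 2, attained by the pair ((-5, 4), (-4, 3)).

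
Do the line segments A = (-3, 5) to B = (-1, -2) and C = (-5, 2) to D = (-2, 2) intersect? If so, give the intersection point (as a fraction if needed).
Yes; intersection at (-15/7, 2) (t = 3/7 on AB, s = 20/21 on CD)

Parametrize AB as A + t(B − A) = (-3 + 2 t, 5 + -7 t) and CD as C + s(D − C) = (-5 + 3 s, 2 + 0 s). Solve the linear system for (t, s). Determinant = -21 ≠ 0, so a unique intersection of the containing lines exists. Solution: t = 3/7, s = 20/21 — both in [0, 1], so the segments cross. Intersection point: (-15/7, 2).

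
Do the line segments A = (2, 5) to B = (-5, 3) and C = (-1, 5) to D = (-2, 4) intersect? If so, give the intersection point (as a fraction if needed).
No (intersection of containing lines falls outside at least one segment)

Parametrize and solve: t = 3/5, s = 6/5. At least one of these is outside [0, 1], so the segments do not intersect.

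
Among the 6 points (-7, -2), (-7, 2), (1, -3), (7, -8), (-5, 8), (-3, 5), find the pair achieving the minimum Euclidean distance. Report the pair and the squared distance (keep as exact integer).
Pair = ((-5, 8), (-3, 5)); squared distance = 13

Compute all C(6, 2) = 15 pairwise squared distances (x_i − x_j)² + (y_i − y_j)². The minimum is 13, attained by the pair ((-5, 8), (-3, 5)).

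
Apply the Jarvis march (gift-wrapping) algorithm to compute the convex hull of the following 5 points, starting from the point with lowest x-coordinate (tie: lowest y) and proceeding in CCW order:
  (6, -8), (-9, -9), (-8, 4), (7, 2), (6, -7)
Hull (CCW) = [(-9, -9), (6, -8), (7, 2), (-8, 4)]

Jarvis march: at each step, from the current hull vertex p, select the next vertex q as the point such that every other point lies strictly to the left of (or on) the directed line p → q. (Equivalently: for every other point r, the cross product (q − p) × (r − p) ≥ 0.)
Starting point (lowest x, tie lowest y): (-9, -9). Wrap until returning to start. Resulting hull: (-9, -9), (6, -8), (7, 2), (-8, 4).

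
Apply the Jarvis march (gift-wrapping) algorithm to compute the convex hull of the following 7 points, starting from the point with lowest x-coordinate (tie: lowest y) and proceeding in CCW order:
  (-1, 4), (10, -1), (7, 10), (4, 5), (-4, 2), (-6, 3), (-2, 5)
Hull (CCW) = [(-6, 3), (-4, 2), (10, -1), (7, 10)]

Jarvis march: at each step, from the current hull vertex p, select the next vertex q as the point such that every other point lies strictly to the left of (or on) the directed line p → q. (Equivalently: for every other point r, the cross product (q − p) × (r − p) ≥ 0.)
Starting point (lowest x, tie lowest y): (-6, 3). Wrap until returning to start. Resulting hull: (-6, 3), (-4, 2), (10, -1), (7, 10).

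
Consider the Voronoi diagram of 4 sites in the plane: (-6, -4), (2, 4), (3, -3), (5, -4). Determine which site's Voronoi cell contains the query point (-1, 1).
Nearest site = (2, 4)

The Voronoi cell of site s contains exactly those query points closer to s than to any other site. Compute squared distances from q = (-1, 1) to each site:
  (2 − -1)² + (4 − 1)² = 18
  (3 − -1)² + (-3 − 1)² = 32
  (-6 − -1)² + (-4 − 1)² = 50
  (5 − -1)² + (-4 − 1)² = 61
Minimum is attained by (2, 4), so q lies in its Voronoi cell.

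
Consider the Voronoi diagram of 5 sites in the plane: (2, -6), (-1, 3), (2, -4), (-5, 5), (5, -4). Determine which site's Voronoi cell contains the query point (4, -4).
Nearest site = (5, -4)

The Voronoi cell of site s contains exactly those query points closer to s than to any other site. Compute squared distances from q = (4, -4) to each site:
  (5 − 4)² + (-4 − -4)² = 1
  (2 − 4)² + (-4 − -4)² = 4
  (2 − 4)² + (-6 − -4)² = 8
  (-1 − 4)² + (3 − -4)² = 74
  (-5 − 4)² + (5 − -4)² = 162
Minimum is attained by (5, -4), so q lies in its Voronoi cell.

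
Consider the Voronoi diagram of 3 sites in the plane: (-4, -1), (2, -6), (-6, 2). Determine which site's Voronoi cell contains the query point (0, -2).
Nearest site = (-4, -1)

The Voronoi cell of site s contains exactly those query points closer to s than to any other site. Compute squared distances from q = (0, -2) to each site:
  (-4 − 0)² + (-1 − -2)² = 17
  (2 − 0)² + (-6 − -2)² = 20
  (-6 − 0)² + (2 − -2)² = 52
Minimum is attained by (-4, -1), so q lies in its Voronoi cell.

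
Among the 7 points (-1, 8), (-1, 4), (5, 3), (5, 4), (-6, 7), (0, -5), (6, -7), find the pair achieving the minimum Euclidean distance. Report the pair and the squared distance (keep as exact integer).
Pair = ((5, 3), (5, 4)); squared distance = 1

Compute all C(7, 2) = 21 pairwise squared distances (x_i − x_j)² + (y_i − y_j)². The minimum is 1, attained by the pair ((5, 3), (5, 4)).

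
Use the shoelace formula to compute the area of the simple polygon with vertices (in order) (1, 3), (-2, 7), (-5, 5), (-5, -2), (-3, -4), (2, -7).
Area = 129/2

Shoelace formula: Area = (1/2) |Σ_i (x_i · y_{i+1} − x_{i+1} · y_i)| (indices mod n). Compute each cross term:
  (1)(7) − (-2)(3) = 13
  (-2)(5) − (-5)(7) = 25
  (-5)(-2) − (-5)(5) = 35
  (-5)(-4) − (-3)(-2) = 14
  (-3)(-7) − (2)(-4) = 29
  (2)(3) − (1)(-7) = 13
Sum = 129, so (signed) Area = 129/2 = 129/2, |Area| = 129/2.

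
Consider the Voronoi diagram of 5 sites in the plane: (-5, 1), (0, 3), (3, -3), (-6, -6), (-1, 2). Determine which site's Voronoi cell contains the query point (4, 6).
Nearest site = (0, 3)

The Voronoi cell of site s contains exactly those query points closer to s than to any other site. Compute squared distances from q = (4, 6) to each site:
  (0 − 4)² + (3 − 6)² = 25
  (-1 − 4)² + (2 − 6)² = 41
  (3 − 4)² + (-3 − 6)² = 82
  (-5 − 4)² + (1 − 6)² = 106
  (-6 − 4)² + (-6 − 6)² = 244
Minimum is attained by (0, 3), so q lies in its Voronoi cell.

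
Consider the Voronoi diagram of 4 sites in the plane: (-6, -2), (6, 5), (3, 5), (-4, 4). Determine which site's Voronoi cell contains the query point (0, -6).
Nearest site = (-6, -2)

The Voronoi cell of site s contains exactly those query points closer to s than to any other site. Compute squared distances from q = (0, -6) to each site:
  (-6 − 0)² + (-2 − -6)² = 52
  (-4 − 0)² + (4 − -6)² = 116
  (3 − 0)² + (5 − -6)² = 130
  (6 − 0)² + (5 − -6)² = 157
Minimum is attained by (-6, -2), so q lies in its Voronoi cell.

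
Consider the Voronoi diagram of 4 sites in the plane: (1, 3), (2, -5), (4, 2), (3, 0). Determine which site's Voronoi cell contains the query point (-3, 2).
Nearest site = (1, 3)

The Voronoi cell of site s contains exactly those query points closer to s than to any other site. Compute squared distances from q = (-3, 2) to each site:
  (1 − -3)² + (3 − 2)² = 17
  (3 − -3)² + (0 − 2)² = 40
  (4 − -3)² + (2 − 2)² = 49
  (2 − -3)² + (-5 − 2)² = 74
Minimum is attained by (1, 3), so q lies in its Voronoi cell.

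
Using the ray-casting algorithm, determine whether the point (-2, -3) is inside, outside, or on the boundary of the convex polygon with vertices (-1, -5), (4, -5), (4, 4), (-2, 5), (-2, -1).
The point (-2, -3) lies strictly outside the polygon

Cast a horizontal ray to the right from the query point and count how many polygon edges it crosses (each edge strictly once or zero times, handled with the usual half-open convention). 
Parity of crossings → even ⇒ outside.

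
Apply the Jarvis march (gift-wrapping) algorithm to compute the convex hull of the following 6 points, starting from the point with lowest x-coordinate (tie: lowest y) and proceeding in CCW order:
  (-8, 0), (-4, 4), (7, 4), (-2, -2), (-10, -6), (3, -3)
Hull (CCW) = [(-10, -6), (3, -3), (7, 4), (-4, 4), (-8, 0)]

Jarvis march: at each step, from the current hull vertex p, select the next vertex q as the point such that every other point lies strictly to the left of (or on) the directed line p → q. (Equivalently: for every other point r, the cross product (q − p) × (r − p) ≥ 0.)
Starting point (lowest x, tie lowest y): (-10, -6). Wrap until returning to start. Resulting hull: (-10, -6), (3, -3), (7, 4), (-4, 4), (-8, 0).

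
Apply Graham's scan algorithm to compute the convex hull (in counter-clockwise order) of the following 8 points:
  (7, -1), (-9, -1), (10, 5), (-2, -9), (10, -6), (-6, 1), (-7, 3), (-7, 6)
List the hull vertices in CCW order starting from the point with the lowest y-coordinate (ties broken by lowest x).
Hull (CCW) = [(-2, -9), (10, -6), (10, 5), (-7, 6), (-9, -1)]

Graham scan procedure:
  1. Find the pivot p₀ = point with lowest y (tie → lowest x): (-2, -9).
  2. Sort the remaining points by polar angle around p₀.
  3. Walk through sorted points, maintaining a stack; pop the top while the last three entries make a non-left turn (cross product ≤ 0).
  4. Final stack is the convex hull in CCW order: (-2, -9), (10, -6), (10, 5), (-7, 6), (-9, -1).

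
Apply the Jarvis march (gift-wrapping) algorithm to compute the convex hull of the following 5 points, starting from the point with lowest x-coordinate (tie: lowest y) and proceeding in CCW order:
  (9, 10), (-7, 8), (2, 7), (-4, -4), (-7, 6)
Hull (CCW) = [(-7, 6), (-4, -4), (9, 10), (-7, 8)]

Jarvis march: at each step, from the current hull vertex p, select the next vertex q as the point such that every other point lies strictly to the left of (or on) the directed line p → q. (Equivalently: for every other point r, the cross product (q − p) × (r − p) ≥ 0.)
Starting point (lowest x, tie lowest y): (-7, 6). Wrap until returning to start. Resulting hull: (-7, 6), (-4, -4), (9, 10), (-7, 8).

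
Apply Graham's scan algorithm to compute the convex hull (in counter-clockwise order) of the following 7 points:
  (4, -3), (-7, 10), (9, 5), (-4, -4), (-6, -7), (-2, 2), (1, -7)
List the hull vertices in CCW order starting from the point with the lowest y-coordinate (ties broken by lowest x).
Hull (CCW) = [(-6, -7), (1, -7), (4, -3), (9, 5), (-7, 10)]

Graham scan procedure:
  1. Find the pivot p₀ = point with lowest y (tie → lowest x): (-6, -7).
  2. Sort the remaining points by polar angle around p₀.
  3. Walk through sorted points, maintaining a stack; pop the top while the last three entries make a non-left turn (cross product ≤ 0).
  4. Final stack is the convex hull in CCW order: (-6, -7), (1, -7), (4, -3), (9, 5), (-7, 10).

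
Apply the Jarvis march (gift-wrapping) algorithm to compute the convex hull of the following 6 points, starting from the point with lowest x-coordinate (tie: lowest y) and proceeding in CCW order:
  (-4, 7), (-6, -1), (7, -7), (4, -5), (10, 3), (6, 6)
Hull (CCW) = [(-6, -1), (7, -7), (10, 3), (6, 6), (-4, 7)]

Jarvis march: at each step, from the current hull vertex p, select the next vertex q as the point such that every other point lies strictly to the left of (or on) the directed line p → q. (Equivalently: for every other point r, the cross product (q − p) × (r − p) ≥ 0.)
Starting point (lowest x, tie lowest y): (-6, -1). Wrap until returning to start. Resulting hull: (-6, -1), (7, -7), (10, 3), (6, 6), (-4, 7).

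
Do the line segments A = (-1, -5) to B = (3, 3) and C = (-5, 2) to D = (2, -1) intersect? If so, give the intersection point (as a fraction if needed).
Yes; intersection at (20/17, -11/17) (t = 37/68 on AB, s = 15/17 on CD)

Parametrize AB as A + t(B − A) = (-1 + 4 t, -5 + 8 t) and CD as C + s(D − C) = (-5 + 7 s, 2 + -3 s). Solve the linear system for (t, s). Determinant = 68 ≠ 0, so a unique intersection of the containing lines exists. Solution: t = 37/68, s = 15/17 — both in [0, 1], so the segments cross. Intersection point: (20/17, -11/17).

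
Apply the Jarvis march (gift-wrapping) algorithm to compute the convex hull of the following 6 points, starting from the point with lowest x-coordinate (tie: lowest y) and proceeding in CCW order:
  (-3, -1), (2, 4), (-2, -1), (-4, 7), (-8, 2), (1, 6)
Hull (CCW) = [(-8, 2), (-3, -1), (-2, -1), (2, 4), (1, 6), (-4, 7)]

Jarvis march: at each step, from the current hull vertex p, select the next vertex q as the point such that every other point lies strictly to the left of (or on) the directed line p → q. (Equivalently: for every other point r, the cross product (q − p) × (r − p) ≥ 0.)
Starting point (lowest x, tie lowest y): (-8, 2). Wrap until returning to start. Resulting hull: (-8, 2), (-3, -1), (-2, -1), (2, 4), (1, 6), (-4, 7).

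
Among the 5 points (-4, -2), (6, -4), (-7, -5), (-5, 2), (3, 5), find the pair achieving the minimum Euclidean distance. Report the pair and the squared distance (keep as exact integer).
Pair = ((-4, -2), (-5, 2)); squared distance = 17

Compute all C(5, 2) = 10 pairwise squared distances (x_i − x_j)² + (y_i − y_j)². The minimum is 17, attained by the pair ((-4, -2), (-5, 2)).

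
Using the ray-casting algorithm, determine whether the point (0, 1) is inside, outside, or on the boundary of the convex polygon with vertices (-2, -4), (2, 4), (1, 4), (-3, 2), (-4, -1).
The point (0, 1) lies strictly inside the polygon

Cast a horizontal ray to the right from the query point and count how many polygon edges it crosses (each edge strictly once or zero times, handled with the usual half-open convention). 
Parity of crossings → odd ⇒ inside.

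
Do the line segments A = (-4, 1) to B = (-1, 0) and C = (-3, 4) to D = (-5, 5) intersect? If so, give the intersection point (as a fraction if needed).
No (intersection of containing lines falls outside at least one segment)

Parametrize and solve: t = 7, s = -10. At least one of these is outside [0, 1], so the segments do not intersect.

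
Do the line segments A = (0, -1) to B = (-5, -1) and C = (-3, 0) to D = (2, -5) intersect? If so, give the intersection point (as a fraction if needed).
Yes; intersection at (-2, -1) (t = 2/5 on AB, s = 1/5 on CD)

Parametrize AB as A + t(B − A) = (0 + -5 t, -1 + 0 t) and CD as C + s(D − C) = (-3 + 5 s, 0 + -5 s). Solve the linear system for (t, s). Determinant = -25 ≠ 0, so a unique intersection of the containing lines exists. Solution: t = 2/5, s = 1/5 — both in [0, 1], so the segments cross. Intersection point: (-2, -1).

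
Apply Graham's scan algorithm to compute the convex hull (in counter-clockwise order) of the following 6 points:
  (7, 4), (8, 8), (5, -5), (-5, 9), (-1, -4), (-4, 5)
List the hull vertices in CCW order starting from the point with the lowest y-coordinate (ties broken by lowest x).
Hull (CCW) = [(5, -5), (8, 8), (-5, 9), (-4, 5), (-1, -4)]

Graham scan procedure:
  1. Find the pivot p₀ = point with lowest y (tie → lowest x): (5, -5).
  2. Sort the remaining points by polar angle around p₀.
  3. Walk through sorted points, maintaining a stack; pop the top while the last three entries make a non-left turn (cross product ≤ 0).
  4. Final stack is the convex hull in CCW order: (5, -5), (8, 8), (-5, 9), (-4, 5), (-1, -4).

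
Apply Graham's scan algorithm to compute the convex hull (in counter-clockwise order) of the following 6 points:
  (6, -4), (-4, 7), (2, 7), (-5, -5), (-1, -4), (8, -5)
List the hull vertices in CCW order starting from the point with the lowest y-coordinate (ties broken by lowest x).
Hull (CCW) = [(-5, -5), (8, -5), (2, 7), (-4, 7)]

Graham scan procedure:
  1. Find the pivot p₀ = point with lowest y (tie → lowest x): (-5, -5).
  2. Sort the remaining points by polar angle around p₀.
  3. Walk through sorted points, maintaining a stack; pop the top while the last three entries make a non-left turn (cross product ≤ 0).
  4. Final stack is the convex hull in CCW order: (-5, -5), (8, -5), (2, 7), (-4, 7).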